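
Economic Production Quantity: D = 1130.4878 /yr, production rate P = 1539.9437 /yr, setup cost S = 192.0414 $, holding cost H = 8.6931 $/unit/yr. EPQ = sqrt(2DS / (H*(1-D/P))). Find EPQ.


1 - D/P = 1 - 0.7341 = 0.2659
H*(1-D/P) = 2.3114
2DS = 434200.9196
EPQ = sqrt(187851.1134) = 433.4179

433.4179 units


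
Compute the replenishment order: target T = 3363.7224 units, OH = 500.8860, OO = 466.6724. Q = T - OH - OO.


Inventory position = OH + OO = 500.8860 + 466.6724 = 967.5584
Q = 3363.7224 - 967.5584 = 2396.1640

2396.1640 units


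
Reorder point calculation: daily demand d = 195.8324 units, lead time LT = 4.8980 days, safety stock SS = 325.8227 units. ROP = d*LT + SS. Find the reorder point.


d*LT = 195.8324 * 4.8980 = 959.1871
ROP = 959.1871 + 325.8227 = 1285.0098

1285.0098 units


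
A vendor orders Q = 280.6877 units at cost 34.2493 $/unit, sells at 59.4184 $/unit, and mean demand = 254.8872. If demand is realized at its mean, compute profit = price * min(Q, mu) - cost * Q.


Sales at mu = min(280.6877, 254.8872) = 254.8872
Revenue = 59.4184 * 254.8872 = 15144.9896
Total cost = 34.2493 * 280.6877 = 9613.3572
Profit = 15144.9896 - 9613.3572 = 5531.6324

5531.6324 $


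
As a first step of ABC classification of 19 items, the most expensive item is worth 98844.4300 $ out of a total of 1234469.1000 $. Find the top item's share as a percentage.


Top item = 98844.4300
Total = 1234469.1000
Percentage = 98844.4300 / 1234469.1000 * 100 = 8.0070

8.0070%


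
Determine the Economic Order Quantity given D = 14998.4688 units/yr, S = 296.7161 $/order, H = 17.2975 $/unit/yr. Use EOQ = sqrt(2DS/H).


2*D*S = 2 * 14998.4688 * 296.7161 = 8900574.3366
2*D*S/H = 514558.4239
EOQ = sqrt(514558.4239) = 717.3273

717.3273 units


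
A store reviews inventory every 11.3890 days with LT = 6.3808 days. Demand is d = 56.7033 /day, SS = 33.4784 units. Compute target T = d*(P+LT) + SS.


P + LT = 17.7698
d*(P+LT) = 56.7033 * 17.7698 = 1007.6063
T = 1007.6063 + 33.4784 = 1041.0847

1041.0847 units


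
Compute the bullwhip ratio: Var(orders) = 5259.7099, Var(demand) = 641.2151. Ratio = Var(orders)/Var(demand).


BW = 5259.7099 / 641.2151 = 8.2027

8.2027


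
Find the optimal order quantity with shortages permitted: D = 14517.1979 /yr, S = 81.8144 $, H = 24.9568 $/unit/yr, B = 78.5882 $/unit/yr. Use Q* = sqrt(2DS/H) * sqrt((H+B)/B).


sqrt(2DS/H) = 308.5154
sqrt((H+B)/B) = 1.1479
Q* = 308.5154 * 1.1479 = 354.1300

354.1300 units


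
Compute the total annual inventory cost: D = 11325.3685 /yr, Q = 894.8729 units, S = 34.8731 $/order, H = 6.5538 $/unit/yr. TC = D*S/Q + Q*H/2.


Ordering cost = D*S/Q = 441.3484
Holding cost = Q*H/2 = 2932.4090
TC = 441.3484 + 2932.4090 = 3373.7574

3373.7574 $/yr


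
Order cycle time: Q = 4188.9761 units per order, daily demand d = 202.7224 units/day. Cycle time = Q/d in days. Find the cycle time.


Cycle = 4188.9761 / 202.7224 = 20.6636

20.6636 days


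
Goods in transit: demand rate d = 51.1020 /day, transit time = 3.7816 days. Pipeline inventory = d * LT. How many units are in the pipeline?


Pipeline = 51.1020 * 3.7816 = 193.2473

193.2473 units


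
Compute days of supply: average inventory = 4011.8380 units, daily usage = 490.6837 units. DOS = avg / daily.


DOS = 4011.8380 / 490.6837 = 8.1760

8.1760 days


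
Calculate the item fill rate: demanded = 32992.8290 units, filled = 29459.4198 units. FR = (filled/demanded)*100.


FR = 29459.4198 / 32992.8290 * 100 = 89.2904

89.2904%


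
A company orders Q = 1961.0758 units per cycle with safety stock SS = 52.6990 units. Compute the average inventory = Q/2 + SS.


Q/2 = 980.5379
Avg = 980.5379 + 52.6990 = 1033.2369

1033.2369 units


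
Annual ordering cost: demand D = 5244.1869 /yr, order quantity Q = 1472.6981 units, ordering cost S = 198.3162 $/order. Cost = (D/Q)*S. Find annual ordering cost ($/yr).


Number of orders = D/Q = 3.5609
Cost = 3.5609 * 198.3162 = 706.1917

706.1917 $/yr


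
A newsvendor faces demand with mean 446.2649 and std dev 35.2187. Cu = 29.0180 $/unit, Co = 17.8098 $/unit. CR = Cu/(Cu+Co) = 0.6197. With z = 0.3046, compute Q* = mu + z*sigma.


CR = Cu/(Cu+Co) = 29.0180/(29.0180+17.8098) = 0.6197
z = 0.3046
Q* = 446.2649 + 0.3046 * 35.2187 = 456.9925

456.9925 units


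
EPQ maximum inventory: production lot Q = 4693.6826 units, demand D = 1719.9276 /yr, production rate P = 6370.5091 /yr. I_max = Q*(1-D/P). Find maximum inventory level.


D/P = 0.2700
1 - D/P = 0.7300
I_max = 4693.6826 * 0.7300 = 3426.4692

3426.4692 units


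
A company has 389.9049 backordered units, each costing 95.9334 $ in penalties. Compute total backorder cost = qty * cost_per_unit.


Total = 389.9049 * 95.9334 = 37404.9027

37404.9027 $


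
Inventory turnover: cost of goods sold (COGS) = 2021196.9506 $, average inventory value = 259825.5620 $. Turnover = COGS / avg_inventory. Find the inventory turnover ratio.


Turnover = 2021196.9506 / 259825.5620 = 7.7791

7.7791


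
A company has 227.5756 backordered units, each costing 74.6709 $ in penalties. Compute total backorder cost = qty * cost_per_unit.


Total = 227.5756 * 74.6709 = 16993.2749

16993.2749 $


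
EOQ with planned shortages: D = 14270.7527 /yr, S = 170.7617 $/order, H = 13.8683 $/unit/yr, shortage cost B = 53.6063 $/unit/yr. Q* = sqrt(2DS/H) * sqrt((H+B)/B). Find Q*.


sqrt(2DS/H) = 592.8189
sqrt((H+B)/B) = 1.1219
Q* = 592.8189 * 1.1219 = 665.0959

665.0959 units


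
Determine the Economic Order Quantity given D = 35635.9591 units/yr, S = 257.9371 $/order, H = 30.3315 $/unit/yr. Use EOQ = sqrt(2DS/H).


2*D*S = 2 * 35635.9591 * 257.9371 = 18383671.8919
2*D*S/H = 606091.7492
EOQ = sqrt(606091.7492) = 778.5189

778.5189 units


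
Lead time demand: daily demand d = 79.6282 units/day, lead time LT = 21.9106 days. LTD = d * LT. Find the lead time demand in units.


LTD = 79.6282 * 21.9106 = 1744.7016

1744.7016 units


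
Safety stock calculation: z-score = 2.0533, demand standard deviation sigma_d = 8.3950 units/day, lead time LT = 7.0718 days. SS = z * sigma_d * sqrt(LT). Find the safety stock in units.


sqrt(LT) = sqrt(7.0718) = 2.6593
SS = 2.0533 * 8.3950 * 2.6593 = 45.8393

45.8393 units


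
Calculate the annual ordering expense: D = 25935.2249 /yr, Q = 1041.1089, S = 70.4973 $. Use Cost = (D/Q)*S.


Number of orders = D/Q = 24.9112
Cost = 24.9112 * 70.4973 = 1756.1691

1756.1691 $/yr


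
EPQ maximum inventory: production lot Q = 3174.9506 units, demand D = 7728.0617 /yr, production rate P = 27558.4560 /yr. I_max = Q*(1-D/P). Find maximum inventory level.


D/P = 0.2804
1 - D/P = 0.7196
I_max = 3174.9506 * 0.7196 = 2284.6172

2284.6172 units


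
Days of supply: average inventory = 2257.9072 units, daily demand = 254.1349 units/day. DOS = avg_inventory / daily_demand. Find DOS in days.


DOS = 2257.9072 / 254.1349 = 8.8847

8.8847 days


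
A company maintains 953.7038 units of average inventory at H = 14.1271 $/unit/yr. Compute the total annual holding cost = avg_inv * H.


Cost = 953.7038 * 14.1271 = 13473.0690

13473.0690 $/yr


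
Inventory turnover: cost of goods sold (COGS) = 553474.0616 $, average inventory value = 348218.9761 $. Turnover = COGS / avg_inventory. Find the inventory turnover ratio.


Turnover = 553474.0616 / 348218.9761 = 1.5894

1.5894


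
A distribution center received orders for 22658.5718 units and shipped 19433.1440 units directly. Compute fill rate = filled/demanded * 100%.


FR = 19433.1440 / 22658.5718 * 100 = 85.7651

85.7651%


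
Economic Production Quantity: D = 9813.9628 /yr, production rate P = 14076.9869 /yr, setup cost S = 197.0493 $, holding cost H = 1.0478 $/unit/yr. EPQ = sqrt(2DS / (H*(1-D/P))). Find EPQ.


1 - D/P = 1 - 0.6972 = 0.3028
H*(1-D/P) = 0.3173
2DS = 3867668.9999
EPQ = sqrt(12188852.5688) = 3491.2537

3491.2537 units


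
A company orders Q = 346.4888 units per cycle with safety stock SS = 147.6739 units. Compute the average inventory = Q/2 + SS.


Q/2 = 173.2444
Avg = 173.2444 + 147.6739 = 320.9183

320.9183 units


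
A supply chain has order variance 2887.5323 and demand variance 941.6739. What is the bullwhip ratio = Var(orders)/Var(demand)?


BW = 2887.5323 / 941.6739 = 3.0664

3.0664


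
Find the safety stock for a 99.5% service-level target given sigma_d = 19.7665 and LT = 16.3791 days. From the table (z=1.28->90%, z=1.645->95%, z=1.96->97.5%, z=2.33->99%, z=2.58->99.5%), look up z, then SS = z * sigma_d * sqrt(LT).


From the table, SL = 99.5% corresponds to z = 2.58
sqrt(LT) = sqrt(16.3791) = 4.0471
SS = 2.58 * 19.7665 * 4.0471 = 206.3928

206.3928 units


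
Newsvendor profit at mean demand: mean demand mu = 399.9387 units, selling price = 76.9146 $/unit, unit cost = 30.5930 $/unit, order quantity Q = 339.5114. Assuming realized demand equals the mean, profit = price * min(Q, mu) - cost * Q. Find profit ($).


Sales at mu = min(339.5114, 399.9387) = 339.5114
Revenue = 76.9146 * 339.5114 = 26113.3835
Total cost = 30.5930 * 339.5114 = 10386.6723
Profit = 26113.3835 - 10386.6723 = 15726.7113

15726.7113 $


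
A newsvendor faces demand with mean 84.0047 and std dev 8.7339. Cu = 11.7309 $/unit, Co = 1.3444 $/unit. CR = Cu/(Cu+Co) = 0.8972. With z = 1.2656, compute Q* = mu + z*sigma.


CR = Cu/(Cu+Co) = 11.7309/(11.7309+1.3444) = 0.8972
z = 1.2656
Q* = 84.0047 + 1.2656 * 8.7339 = 95.0583

95.0583 units


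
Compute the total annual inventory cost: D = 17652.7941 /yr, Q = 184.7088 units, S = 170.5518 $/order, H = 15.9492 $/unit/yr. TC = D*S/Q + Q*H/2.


Ordering cost = D*S/Q = 16299.7963
Holding cost = Q*H/2 = 1472.9788
TC = 16299.7963 + 1472.9788 = 17772.7751

17772.7751 $/yr


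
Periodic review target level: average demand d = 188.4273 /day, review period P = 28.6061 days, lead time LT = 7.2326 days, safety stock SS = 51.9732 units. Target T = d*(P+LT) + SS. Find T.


P + LT = 35.8387
d*(P+LT) = 188.4273 * 35.8387 = 6752.9895
T = 6752.9895 + 51.9732 = 6804.9627

6804.9627 units


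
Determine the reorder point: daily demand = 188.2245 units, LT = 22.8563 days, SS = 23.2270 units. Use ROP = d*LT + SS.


d*LT = 188.2245 * 22.8563 = 4302.1156
ROP = 4302.1156 + 23.2270 = 4325.3426

4325.3426 units


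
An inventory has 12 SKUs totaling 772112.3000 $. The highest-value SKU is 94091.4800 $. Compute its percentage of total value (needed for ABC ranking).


Top item = 94091.4800
Total = 772112.3000
Percentage = 94091.4800 / 772112.3000 * 100 = 12.1862

12.1862%


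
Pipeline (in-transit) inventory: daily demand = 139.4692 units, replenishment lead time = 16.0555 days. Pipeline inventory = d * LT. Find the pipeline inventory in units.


Pipeline = 139.4692 * 16.0555 = 2239.2477

2239.2477 units


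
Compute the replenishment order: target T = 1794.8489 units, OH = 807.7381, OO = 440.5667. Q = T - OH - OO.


Inventory position = OH + OO = 807.7381 + 440.5667 = 1248.3048
Q = 1794.8489 - 1248.3048 = 546.5441

546.5441 units


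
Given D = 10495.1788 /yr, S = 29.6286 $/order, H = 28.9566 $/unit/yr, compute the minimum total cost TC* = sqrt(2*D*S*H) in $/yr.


2*D*S*H = 18008541.2594
TC* = sqrt(18008541.2594) = 4243.6472

4243.6472 $/yr


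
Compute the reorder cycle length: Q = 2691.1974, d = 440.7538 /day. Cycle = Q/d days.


Cycle = 2691.1974 / 440.7538 = 6.1059

6.1059 days


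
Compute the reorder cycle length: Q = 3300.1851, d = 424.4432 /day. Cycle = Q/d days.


Cycle = 3300.1851 / 424.4432 = 7.7753

7.7753 days


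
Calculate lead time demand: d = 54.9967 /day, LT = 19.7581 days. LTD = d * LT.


LTD = 54.9967 * 19.7581 = 1086.6303

1086.6303 units


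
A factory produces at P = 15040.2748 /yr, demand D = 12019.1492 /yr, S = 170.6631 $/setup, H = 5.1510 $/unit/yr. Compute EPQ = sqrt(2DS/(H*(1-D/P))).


1 - D/P = 1 - 0.7991 = 0.2009
H*(1-D/P) = 1.0347
2DS = 4102450.5237
EPQ = sqrt(3964959.8373) = 1991.2207

1991.2207 units


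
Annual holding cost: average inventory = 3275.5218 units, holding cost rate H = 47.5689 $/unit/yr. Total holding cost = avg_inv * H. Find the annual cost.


Cost = 3275.5218 * 47.5689 = 155812.9690

155812.9690 $/yr


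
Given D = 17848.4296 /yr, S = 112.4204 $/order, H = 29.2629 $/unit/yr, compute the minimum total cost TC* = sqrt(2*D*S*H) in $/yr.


2*D*S*H = 117433632.7197
TC* = sqrt(117433632.7197) = 10836.6800

10836.6800 $/yr


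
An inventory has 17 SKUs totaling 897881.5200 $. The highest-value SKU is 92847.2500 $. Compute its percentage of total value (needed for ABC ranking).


Top item = 92847.2500
Total = 897881.5200
Percentage = 92847.2500 / 897881.5200 * 100 = 10.3407

10.3407%


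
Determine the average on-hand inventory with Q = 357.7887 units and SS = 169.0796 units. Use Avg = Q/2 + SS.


Q/2 = 178.8944
Avg = 178.8944 + 169.0796 = 347.9740

347.9740 units


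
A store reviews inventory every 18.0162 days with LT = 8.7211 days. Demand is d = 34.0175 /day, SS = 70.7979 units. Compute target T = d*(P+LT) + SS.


P + LT = 26.7373
d*(P+LT) = 34.0175 * 26.7373 = 909.5361
T = 909.5361 + 70.7979 = 980.3340

980.3340 units


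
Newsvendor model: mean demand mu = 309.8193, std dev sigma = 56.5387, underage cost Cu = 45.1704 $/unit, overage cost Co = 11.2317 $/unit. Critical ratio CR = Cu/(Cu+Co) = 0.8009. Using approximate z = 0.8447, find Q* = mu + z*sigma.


CR = Cu/(Cu+Co) = 45.1704/(45.1704+11.2317) = 0.8009
z = 0.8447
Q* = 309.8193 + 0.8447 * 56.5387 = 357.5775

357.5775 units


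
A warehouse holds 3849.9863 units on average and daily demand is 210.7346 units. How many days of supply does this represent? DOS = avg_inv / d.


DOS = 3849.9863 / 210.7346 = 18.2694

18.2694 days


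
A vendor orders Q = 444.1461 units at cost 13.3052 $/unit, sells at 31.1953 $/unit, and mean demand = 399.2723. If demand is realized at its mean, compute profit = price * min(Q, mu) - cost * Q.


Sales at mu = min(444.1461, 399.2723) = 399.2723
Revenue = 31.1953 * 399.2723 = 12455.4192
Total cost = 13.3052 * 444.1461 = 5909.4527
Profit = 12455.4192 - 5909.4527 = 6545.9665

6545.9665 $


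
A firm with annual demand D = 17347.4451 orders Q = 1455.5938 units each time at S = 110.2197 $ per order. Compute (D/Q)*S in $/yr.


Number of orders = D/Q = 11.9178
Cost = 11.9178 * 110.2197 = 1313.5740

1313.5740 $/yr


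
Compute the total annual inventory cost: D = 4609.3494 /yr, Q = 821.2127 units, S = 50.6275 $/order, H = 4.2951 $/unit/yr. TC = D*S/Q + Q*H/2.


Ordering cost = D*S/Q = 284.1649
Holding cost = Q*H/2 = 1763.5953
TC = 284.1649 + 1763.5953 = 2047.7602

2047.7602 $/yr


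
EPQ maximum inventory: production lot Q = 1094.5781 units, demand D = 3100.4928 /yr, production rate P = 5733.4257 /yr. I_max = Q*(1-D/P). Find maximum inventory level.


D/P = 0.5408
1 - D/P = 0.4592
I_max = 1094.5781 * 0.4592 = 502.6577

502.6577 units


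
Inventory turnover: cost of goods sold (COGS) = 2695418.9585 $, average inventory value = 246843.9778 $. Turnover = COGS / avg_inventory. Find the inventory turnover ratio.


Turnover = 2695418.9585 / 246843.9778 = 10.9195

10.9195


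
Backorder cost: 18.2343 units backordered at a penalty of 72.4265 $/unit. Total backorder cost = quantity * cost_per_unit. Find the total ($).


Total = 18.2343 * 72.4265 = 1320.6465

1320.6465 $


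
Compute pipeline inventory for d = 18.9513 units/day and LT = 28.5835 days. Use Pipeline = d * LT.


Pipeline = 18.9513 * 28.5835 = 541.6945

541.6945 units


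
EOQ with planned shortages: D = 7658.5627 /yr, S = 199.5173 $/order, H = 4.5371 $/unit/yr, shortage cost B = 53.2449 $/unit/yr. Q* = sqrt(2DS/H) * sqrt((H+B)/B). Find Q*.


sqrt(2DS/H) = 820.7100
sqrt((H+B)/B) = 1.0417
Q* = 820.7100 * 1.0417 = 854.9624

854.9624 units


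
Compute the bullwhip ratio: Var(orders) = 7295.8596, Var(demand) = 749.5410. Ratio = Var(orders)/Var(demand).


BW = 7295.8596 / 749.5410 = 9.7338

9.7338


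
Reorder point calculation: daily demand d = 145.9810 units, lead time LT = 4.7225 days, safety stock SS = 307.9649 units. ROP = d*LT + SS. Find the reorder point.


d*LT = 145.9810 * 4.7225 = 689.3953
ROP = 689.3953 + 307.9649 = 997.3602

997.3602 units


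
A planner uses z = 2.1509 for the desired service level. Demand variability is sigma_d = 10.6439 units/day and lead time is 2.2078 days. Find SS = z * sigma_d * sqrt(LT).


sqrt(LT) = sqrt(2.2078) = 1.4859
SS = 2.1509 * 10.6439 * 1.4859 = 34.0174

34.0174 units


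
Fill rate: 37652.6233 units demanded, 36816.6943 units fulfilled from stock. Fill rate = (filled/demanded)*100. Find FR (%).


FR = 36816.6943 / 37652.6233 * 100 = 97.7799

97.7799%


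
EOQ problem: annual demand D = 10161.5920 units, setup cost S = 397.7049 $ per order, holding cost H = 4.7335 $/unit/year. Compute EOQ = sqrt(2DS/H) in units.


2*D*S = 2 * 10161.5920 * 397.7049 = 8082629.8604
2*D*S/H = 1707537.7333
EOQ = sqrt(1707537.7333) = 1306.7279

1306.7279 units


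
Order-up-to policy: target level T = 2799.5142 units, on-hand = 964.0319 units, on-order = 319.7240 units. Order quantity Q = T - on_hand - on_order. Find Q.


Inventory position = OH + OO = 964.0319 + 319.7240 = 1283.7559
Q = 2799.5142 - 1283.7559 = 1515.7583

1515.7583 units


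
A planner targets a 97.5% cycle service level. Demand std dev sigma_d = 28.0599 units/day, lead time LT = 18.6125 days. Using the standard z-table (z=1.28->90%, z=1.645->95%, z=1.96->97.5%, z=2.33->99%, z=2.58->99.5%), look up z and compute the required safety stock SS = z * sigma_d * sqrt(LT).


From the table, SL = 97.5% corresponds to z = 1.96
sqrt(LT) = sqrt(18.6125) = 4.3142
SS = 1.96 * 28.0599 * 4.3142 = 237.2709

237.2709 units


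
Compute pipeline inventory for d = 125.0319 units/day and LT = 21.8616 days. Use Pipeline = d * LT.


Pipeline = 125.0319 * 21.8616 = 2733.3974

2733.3974 units


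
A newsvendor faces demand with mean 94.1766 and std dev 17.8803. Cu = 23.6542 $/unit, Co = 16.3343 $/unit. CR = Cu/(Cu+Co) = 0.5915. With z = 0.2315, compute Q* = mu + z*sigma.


CR = Cu/(Cu+Co) = 23.6542/(23.6542+16.3343) = 0.5915
z = 0.2315
Q* = 94.1766 + 0.2315 * 17.8803 = 98.3159

98.3159 units


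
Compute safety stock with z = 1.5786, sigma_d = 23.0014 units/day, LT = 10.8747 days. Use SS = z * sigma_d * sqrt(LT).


sqrt(LT) = sqrt(10.8747) = 3.2977
SS = 1.5786 * 23.0014 * 3.2977 = 119.7388

119.7388 units


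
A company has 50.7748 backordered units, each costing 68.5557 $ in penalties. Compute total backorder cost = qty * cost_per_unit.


Total = 50.7748 * 68.5557 = 3480.9020

3480.9020 $


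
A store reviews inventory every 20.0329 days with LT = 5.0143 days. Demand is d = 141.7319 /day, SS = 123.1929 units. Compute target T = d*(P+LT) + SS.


P + LT = 25.0472
d*(P+LT) = 141.7319 * 25.0472 = 3549.9872
T = 3549.9872 + 123.1929 = 3673.1801

3673.1801 units


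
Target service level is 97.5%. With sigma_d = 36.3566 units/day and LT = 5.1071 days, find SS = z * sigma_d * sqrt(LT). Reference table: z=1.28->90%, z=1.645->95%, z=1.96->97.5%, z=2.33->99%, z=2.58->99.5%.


From the table, SL = 97.5% corresponds to z = 1.96
sqrt(LT) = sqrt(5.1071) = 2.2599
SS = 1.96 * 36.3566 * 2.2599 = 161.0373

161.0373 units


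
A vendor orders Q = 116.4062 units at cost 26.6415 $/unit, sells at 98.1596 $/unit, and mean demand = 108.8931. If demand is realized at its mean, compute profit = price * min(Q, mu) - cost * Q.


Sales at mu = min(116.4062, 108.8931) = 108.8931
Revenue = 98.1596 * 108.8931 = 10688.9031
Total cost = 26.6415 * 116.4062 = 3101.2358
Profit = 10688.9031 - 3101.2358 = 7587.6674

7587.6674 $


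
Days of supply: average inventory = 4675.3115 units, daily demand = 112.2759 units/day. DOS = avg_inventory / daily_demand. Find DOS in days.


DOS = 4675.3115 / 112.2759 = 41.6413

41.6413 days


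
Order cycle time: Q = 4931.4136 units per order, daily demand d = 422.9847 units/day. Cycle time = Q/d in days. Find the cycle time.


Cycle = 4931.4136 / 422.9847 = 11.6586

11.6586 days


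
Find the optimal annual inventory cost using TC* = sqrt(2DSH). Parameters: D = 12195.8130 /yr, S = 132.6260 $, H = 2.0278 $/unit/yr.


2*D*S*H = 6559859.5731
TC* = sqrt(6559859.5731) = 2561.2223

2561.2223 $/yr


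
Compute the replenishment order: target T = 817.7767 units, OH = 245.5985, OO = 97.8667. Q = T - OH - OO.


Inventory position = OH + OO = 245.5985 + 97.8667 = 343.4652
Q = 817.7767 - 343.4652 = 474.3115

474.3115 units


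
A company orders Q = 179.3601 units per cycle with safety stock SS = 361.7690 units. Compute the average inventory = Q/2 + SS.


Q/2 = 89.6800
Avg = 89.6800 + 361.7690 = 451.4490

451.4490 units


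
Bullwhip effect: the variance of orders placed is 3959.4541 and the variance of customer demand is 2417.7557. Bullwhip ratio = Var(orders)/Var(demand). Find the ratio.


BW = 3959.4541 / 2417.7557 = 1.6377

1.6377


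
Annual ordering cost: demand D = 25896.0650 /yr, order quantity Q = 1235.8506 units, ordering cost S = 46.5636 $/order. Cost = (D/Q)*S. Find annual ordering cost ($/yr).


Number of orders = D/Q = 20.9540
Cost = 20.9540 * 46.5636 = 975.6956

975.6956 $/yr


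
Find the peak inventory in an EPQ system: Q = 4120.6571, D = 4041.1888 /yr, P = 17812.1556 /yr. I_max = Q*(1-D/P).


D/P = 0.2269
1 - D/P = 0.7731
I_max = 4120.6571 * 0.7731 = 3185.7701

3185.7701 units


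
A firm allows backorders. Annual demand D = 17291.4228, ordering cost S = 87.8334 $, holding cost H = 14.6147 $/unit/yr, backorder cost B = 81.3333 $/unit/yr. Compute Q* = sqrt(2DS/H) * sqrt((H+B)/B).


sqrt(2DS/H) = 455.8954
sqrt((H+B)/B) = 1.0861
Q* = 455.8954 * 1.0861 = 495.1640

495.1640 units


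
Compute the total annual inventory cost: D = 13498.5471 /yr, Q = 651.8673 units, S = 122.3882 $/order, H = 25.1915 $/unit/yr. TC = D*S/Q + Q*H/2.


Ordering cost = D*S/Q = 2534.3546
Holding cost = Q*H/2 = 8210.7575
TC = 2534.3546 + 8210.7575 = 10745.1121

10745.1121 $/yr


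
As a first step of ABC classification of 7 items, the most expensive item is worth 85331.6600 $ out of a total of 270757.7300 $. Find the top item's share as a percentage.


Top item = 85331.6600
Total = 270757.7300
Percentage = 85331.6600 / 270757.7300 * 100 = 31.5159

31.5159%


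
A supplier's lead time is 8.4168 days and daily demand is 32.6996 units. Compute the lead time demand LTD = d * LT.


LTD = 32.6996 * 8.4168 = 275.2260

275.2260 units


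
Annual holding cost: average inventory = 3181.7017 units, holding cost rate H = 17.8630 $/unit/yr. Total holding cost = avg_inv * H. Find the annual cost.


Cost = 3181.7017 * 17.8630 = 56834.7375

56834.7375 $/yr


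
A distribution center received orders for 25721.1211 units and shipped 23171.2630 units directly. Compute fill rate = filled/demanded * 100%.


FR = 23171.2630 / 25721.1211 * 100 = 90.0865

90.0865%


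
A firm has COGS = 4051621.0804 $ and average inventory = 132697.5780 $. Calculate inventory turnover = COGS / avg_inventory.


Turnover = 4051621.0804 / 132697.5780 = 30.5327

30.5327


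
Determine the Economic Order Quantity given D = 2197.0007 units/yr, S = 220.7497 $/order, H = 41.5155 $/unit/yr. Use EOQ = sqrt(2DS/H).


2*D*S = 2 * 2197.0007 * 220.7497 = 969974.4908
2*D*S/H = 23364.1529
EOQ = sqrt(23364.1529) = 152.8534

152.8534 units


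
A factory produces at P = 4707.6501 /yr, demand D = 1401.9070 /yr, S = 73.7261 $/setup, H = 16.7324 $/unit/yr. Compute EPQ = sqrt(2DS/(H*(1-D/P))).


1 - D/P = 1 - 0.2978 = 0.7022
H*(1-D/P) = 11.7496
2DS = 206714.2713
EPQ = sqrt(17593.2996) = 132.6397

132.6397 units


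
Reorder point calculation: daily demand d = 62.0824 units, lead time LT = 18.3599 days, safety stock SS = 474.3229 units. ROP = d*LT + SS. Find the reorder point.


d*LT = 62.0824 * 18.3599 = 1139.8267
ROP = 1139.8267 + 474.3229 = 1614.1496

1614.1496 units


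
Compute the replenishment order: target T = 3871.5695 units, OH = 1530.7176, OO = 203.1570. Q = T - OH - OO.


Inventory position = OH + OO = 1530.7176 + 203.1570 = 1733.8746
Q = 3871.5695 - 1733.8746 = 2137.6949

2137.6949 units


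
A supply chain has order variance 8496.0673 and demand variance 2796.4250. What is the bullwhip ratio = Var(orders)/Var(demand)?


BW = 8496.0673 / 2796.4250 = 3.0382

3.0382


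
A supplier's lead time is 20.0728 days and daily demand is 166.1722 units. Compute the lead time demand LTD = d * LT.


LTD = 166.1722 * 20.0728 = 3335.5413

3335.5413 units


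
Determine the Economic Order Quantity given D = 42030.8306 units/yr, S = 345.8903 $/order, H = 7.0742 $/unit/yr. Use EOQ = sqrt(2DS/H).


2*D*S = 2 * 42030.8306 * 345.8903 = 29076113.2110
2*D*S/H = 4110162.7337
EOQ = sqrt(4110162.7337) = 2027.3536

2027.3536 units


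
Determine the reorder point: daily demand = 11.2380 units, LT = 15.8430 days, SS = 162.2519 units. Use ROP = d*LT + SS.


d*LT = 11.2380 * 15.8430 = 178.0436
ROP = 178.0436 + 162.2519 = 340.2955

340.2955 units


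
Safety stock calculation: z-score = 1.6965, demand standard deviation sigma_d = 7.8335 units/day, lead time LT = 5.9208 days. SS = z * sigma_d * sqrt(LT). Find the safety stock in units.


sqrt(LT) = sqrt(5.9208) = 2.4333
SS = 1.6965 * 7.8335 * 2.4333 = 32.3370

32.3370 units


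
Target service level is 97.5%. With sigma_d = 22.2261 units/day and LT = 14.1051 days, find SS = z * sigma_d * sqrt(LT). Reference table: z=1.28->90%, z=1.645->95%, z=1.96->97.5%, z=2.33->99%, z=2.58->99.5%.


From the table, SL = 97.5% corresponds to z = 1.96
sqrt(LT) = sqrt(14.1051) = 3.7557
SS = 1.96 * 22.2261 * 3.7557 = 163.6091

163.6091 units


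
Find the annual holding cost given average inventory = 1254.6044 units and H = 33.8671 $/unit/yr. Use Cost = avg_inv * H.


Cost = 1254.6044 * 33.8671 = 42489.8127

42489.8127 $/yr


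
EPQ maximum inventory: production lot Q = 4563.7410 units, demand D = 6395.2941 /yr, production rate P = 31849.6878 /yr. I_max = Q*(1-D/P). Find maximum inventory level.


D/P = 0.2008
1 - D/P = 0.7992
I_max = 4563.7410 * 0.7992 = 3647.3595

3647.3595 units


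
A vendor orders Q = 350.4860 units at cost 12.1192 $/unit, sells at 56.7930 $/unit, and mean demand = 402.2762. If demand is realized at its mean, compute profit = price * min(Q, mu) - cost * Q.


Sales at mu = min(350.4860, 402.2762) = 350.4860
Revenue = 56.7930 * 350.4860 = 19905.1514
Total cost = 12.1192 * 350.4860 = 4247.6099
Profit = 19905.1514 - 4247.6099 = 15657.5415

15657.5415 $


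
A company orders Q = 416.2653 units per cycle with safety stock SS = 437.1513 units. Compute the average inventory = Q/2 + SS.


Q/2 = 208.1327
Avg = 208.1327 + 437.1513 = 645.2840

645.2840 units


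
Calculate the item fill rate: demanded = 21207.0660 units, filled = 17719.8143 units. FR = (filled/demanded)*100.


FR = 17719.8143 / 21207.0660 * 100 = 83.5562

83.5562%


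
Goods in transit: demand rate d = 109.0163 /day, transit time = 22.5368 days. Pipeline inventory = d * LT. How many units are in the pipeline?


Pipeline = 109.0163 * 22.5368 = 2456.8785

2456.8785 units


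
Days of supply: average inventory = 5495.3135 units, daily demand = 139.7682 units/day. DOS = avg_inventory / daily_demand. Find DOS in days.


DOS = 5495.3135 / 139.7682 = 39.3173

39.3173 days


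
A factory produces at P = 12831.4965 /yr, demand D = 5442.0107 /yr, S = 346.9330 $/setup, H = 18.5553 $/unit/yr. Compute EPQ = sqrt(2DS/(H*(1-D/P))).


1 - D/P = 1 - 0.4241 = 0.5759
H*(1-D/P) = 10.6857
2DS = 3776026.1964
EPQ = sqrt(353370.3520) = 594.4496

594.4496 units


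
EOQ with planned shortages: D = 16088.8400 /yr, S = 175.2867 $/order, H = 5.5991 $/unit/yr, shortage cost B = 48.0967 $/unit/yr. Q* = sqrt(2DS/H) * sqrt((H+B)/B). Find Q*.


sqrt(2DS/H) = 1003.6741
sqrt((H+B)/B) = 1.0566
Q* = 1003.6741 * 1.0566 = 1060.4868

1060.4868 units


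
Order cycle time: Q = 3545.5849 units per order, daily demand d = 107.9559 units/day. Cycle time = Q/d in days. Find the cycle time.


Cycle = 3545.5849 / 107.9559 = 32.8429

32.8429 days


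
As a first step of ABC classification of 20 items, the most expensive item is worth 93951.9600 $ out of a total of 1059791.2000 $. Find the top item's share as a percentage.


Top item = 93951.9600
Total = 1059791.2000
Percentage = 93951.9600 / 1059791.2000 * 100 = 8.8651

8.8651%


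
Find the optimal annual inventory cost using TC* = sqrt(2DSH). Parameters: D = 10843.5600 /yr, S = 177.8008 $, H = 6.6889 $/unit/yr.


2*D*S*H = 25792313.3553
TC* = sqrt(25792313.3553) = 5078.6133

5078.6133 $/yr


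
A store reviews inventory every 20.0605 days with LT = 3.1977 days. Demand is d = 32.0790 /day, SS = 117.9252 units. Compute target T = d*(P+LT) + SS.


P + LT = 23.2582
d*(P+LT) = 32.0790 * 23.2582 = 746.0998
T = 746.0998 + 117.9252 = 864.0250

864.0250 units


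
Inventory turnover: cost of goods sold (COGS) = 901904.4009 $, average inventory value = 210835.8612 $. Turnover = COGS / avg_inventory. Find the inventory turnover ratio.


Turnover = 901904.4009 / 210835.8612 = 4.2778

4.2778


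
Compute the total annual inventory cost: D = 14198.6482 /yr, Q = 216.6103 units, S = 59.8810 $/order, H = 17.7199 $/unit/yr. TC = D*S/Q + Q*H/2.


Ordering cost = D*S/Q = 3925.1562
Holding cost = Q*H/2 = 1919.1564
TC = 3925.1562 + 1919.1564 = 5844.3126

5844.3126 $/yr


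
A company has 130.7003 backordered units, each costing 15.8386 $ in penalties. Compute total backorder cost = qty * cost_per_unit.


Total = 130.7003 * 15.8386 = 2070.1098

2070.1098 $


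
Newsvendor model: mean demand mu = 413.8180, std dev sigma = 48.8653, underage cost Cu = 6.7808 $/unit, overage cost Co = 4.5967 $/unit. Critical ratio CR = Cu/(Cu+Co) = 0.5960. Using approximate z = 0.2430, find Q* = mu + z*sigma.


CR = Cu/(Cu+Co) = 6.7808/(6.7808+4.5967) = 0.5960
z = 0.2430
Q* = 413.8180 + 0.2430 * 48.8653 = 425.6923

425.6923 units


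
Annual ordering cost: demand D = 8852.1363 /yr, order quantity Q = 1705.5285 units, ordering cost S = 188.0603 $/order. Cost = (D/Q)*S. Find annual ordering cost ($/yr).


Number of orders = D/Q = 5.1903
Cost = 5.1903 * 188.0603 = 976.0818

976.0818 $/yr


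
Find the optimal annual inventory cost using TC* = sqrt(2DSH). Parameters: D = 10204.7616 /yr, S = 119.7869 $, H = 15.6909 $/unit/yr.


2*D*S*H = 38361010.5583
TC* = sqrt(38361010.5583) = 6193.6266

6193.6266 $/yr


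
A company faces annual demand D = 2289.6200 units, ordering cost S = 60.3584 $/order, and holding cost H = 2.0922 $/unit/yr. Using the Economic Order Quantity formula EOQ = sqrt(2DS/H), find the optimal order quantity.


2*D*S = 2 * 2289.6200 * 60.3584 = 276395.5996
2*D*S/H = 132107.6377
EOQ = sqrt(132107.6377) = 363.4661

363.4661 units


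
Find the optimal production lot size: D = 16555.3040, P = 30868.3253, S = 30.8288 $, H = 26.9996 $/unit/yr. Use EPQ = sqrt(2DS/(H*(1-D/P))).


1 - D/P = 1 - 0.5363 = 0.4637
H*(1-D/P) = 12.5192
2DS = 1020760.3119
EPQ = sqrt(81535.7737) = 285.5447

285.5447 units


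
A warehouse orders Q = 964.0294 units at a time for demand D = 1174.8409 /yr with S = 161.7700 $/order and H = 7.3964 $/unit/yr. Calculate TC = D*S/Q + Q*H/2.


Ordering cost = D*S/Q = 197.1455
Holding cost = Q*H/2 = 3565.1735
TC = 197.1455 + 3565.1735 = 3762.3190

3762.3190 $/yr


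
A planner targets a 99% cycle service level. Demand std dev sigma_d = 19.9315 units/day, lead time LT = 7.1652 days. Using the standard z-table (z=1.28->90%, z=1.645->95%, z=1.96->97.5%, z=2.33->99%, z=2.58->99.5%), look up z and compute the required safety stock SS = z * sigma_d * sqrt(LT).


From the table, SL = 99% corresponds to z = 2.33
sqrt(LT) = sqrt(7.1652) = 2.6768
SS = 2.33 * 19.9315 * 2.6768 = 124.3111

124.3111 units


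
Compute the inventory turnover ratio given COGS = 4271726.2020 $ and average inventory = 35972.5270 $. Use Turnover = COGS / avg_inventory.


Turnover = 4271726.2020 / 35972.5270 = 118.7497

118.7497


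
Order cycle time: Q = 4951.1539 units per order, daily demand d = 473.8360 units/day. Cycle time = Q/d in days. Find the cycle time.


Cycle = 4951.1539 / 473.8360 = 10.4491

10.4491 days


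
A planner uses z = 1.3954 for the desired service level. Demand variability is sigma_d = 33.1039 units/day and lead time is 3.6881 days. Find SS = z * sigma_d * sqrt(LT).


sqrt(LT) = sqrt(3.6881) = 1.9204
SS = 1.3954 * 33.1039 * 1.9204 = 88.7114

88.7114 units


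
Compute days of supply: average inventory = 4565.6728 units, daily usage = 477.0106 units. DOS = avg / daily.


DOS = 4565.6728 / 477.0106 = 9.5714

9.5714 days


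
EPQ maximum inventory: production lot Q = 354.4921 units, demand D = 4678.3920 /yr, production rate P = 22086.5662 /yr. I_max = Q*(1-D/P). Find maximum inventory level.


D/P = 0.2118
1 - D/P = 0.7882
I_max = 354.4921 * 0.7882 = 279.4033

279.4033 units


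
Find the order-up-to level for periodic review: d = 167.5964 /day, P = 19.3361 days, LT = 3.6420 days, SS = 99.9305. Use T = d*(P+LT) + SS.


P + LT = 22.9781
d*(P+LT) = 167.5964 * 22.9781 = 3851.0468
T = 3851.0468 + 99.9305 = 3950.9773

3950.9773 units


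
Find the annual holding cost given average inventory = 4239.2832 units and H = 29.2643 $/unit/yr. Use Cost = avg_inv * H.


Cost = 4239.2832 * 29.2643 = 124059.6553

124059.6553 $/yr


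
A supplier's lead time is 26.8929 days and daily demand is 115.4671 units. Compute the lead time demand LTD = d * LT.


LTD = 115.4671 * 26.8929 = 3105.2452

3105.2452 units


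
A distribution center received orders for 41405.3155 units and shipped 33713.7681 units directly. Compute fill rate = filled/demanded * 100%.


FR = 33713.7681 / 41405.3155 * 100 = 81.4238

81.4238%


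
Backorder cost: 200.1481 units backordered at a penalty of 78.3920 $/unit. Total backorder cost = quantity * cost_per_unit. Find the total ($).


Total = 200.1481 * 78.3920 = 15690.0099

15690.0099 $


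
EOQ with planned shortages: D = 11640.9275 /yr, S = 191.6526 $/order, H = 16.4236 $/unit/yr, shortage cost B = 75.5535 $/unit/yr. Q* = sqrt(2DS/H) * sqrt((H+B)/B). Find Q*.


sqrt(2DS/H) = 521.2331
sqrt((H+B)/B) = 1.1033
Q* = 521.2331 * 1.1033 = 575.1015

575.1015 units


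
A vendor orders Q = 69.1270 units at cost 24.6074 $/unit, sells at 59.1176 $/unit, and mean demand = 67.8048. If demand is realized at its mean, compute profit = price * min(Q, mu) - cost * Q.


Sales at mu = min(69.1270, 67.8048) = 67.8048
Revenue = 59.1176 * 67.8048 = 4008.4570
Total cost = 24.6074 * 69.1270 = 1701.0357
Profit = 4008.4570 - 1701.0357 = 2307.4213

2307.4213 $


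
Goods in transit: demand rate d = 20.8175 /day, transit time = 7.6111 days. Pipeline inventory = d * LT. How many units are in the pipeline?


Pipeline = 20.8175 * 7.6111 = 158.4441

158.4441 units


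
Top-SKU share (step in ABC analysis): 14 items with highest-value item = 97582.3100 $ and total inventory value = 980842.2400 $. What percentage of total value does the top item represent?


Top item = 97582.3100
Total = 980842.2400
Percentage = 97582.3100 / 980842.2400 * 100 = 9.9488

9.9488%


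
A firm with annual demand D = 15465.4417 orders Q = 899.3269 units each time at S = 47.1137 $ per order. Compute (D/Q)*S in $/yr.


Number of orders = D/Q = 17.1967
Cost = 17.1967 * 47.1137 = 810.1995

810.1995 $/yr


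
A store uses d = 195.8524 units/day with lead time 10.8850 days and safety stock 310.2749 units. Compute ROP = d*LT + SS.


d*LT = 195.8524 * 10.8850 = 2131.8534
ROP = 2131.8534 + 310.2749 = 2442.1283

2442.1283 units


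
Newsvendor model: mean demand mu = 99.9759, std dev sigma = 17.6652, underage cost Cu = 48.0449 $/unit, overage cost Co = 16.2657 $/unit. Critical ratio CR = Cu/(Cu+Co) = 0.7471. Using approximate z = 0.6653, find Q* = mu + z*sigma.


CR = Cu/(Cu+Co) = 48.0449/(48.0449+16.2657) = 0.7471
z = 0.6653
Q* = 99.9759 + 0.6653 * 17.6652 = 111.7286

111.7286 units


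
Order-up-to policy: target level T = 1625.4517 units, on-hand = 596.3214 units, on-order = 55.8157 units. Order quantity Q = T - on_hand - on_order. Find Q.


Inventory position = OH + OO = 596.3214 + 55.8157 = 652.1371
Q = 1625.4517 - 652.1371 = 973.3146

973.3146 units


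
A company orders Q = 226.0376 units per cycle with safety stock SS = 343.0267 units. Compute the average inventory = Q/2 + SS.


Q/2 = 113.0188
Avg = 113.0188 + 343.0267 = 456.0455

456.0455 units


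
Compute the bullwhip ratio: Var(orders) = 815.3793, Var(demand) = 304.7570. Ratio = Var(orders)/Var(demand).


BW = 815.3793 / 304.7570 = 2.6755

2.6755


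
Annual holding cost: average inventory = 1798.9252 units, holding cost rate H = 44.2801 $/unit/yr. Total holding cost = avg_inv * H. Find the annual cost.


Cost = 1798.9252 * 44.2801 = 79656.5877

79656.5877 $/yr


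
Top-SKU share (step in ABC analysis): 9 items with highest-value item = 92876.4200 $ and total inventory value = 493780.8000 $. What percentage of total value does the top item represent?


Top item = 92876.4200
Total = 493780.8000
Percentage = 92876.4200 / 493780.8000 * 100 = 18.8092

18.8092%


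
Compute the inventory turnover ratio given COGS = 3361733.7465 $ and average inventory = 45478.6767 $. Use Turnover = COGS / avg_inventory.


Turnover = 3361733.7465 / 45478.6767 = 73.9189

73.9189


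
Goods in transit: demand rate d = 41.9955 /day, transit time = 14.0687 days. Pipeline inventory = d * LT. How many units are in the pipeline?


Pipeline = 41.9955 * 14.0687 = 590.8221

590.8221 units


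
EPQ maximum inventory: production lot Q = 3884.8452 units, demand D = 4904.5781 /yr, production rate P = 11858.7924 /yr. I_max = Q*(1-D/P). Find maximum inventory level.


D/P = 0.4136
1 - D/P = 0.5864
I_max = 3884.8452 * 0.5864 = 2278.1448

2278.1448 units


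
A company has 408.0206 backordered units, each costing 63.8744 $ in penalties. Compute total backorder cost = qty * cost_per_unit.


Total = 408.0206 * 63.8744 = 26062.0710

26062.0710 $


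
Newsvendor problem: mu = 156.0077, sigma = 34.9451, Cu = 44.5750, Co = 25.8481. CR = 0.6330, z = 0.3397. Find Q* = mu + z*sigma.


CR = Cu/(Cu+Co) = 44.5750/(44.5750+25.8481) = 0.6330
z = 0.3397
Q* = 156.0077 + 0.3397 * 34.9451 = 167.8786

167.8786 units


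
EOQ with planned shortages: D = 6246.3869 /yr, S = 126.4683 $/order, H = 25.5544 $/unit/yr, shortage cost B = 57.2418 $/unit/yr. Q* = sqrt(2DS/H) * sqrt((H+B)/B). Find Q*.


sqrt(2DS/H) = 248.6494
sqrt((H+B)/B) = 1.2027
Q* = 248.6494 * 1.2027 = 299.0446

299.0446 units


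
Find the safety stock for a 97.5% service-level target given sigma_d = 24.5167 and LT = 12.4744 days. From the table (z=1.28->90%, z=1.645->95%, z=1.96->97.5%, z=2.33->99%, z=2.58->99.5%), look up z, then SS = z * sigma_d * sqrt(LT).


From the table, SL = 97.5% corresponds to z = 1.96
sqrt(LT) = sqrt(12.4744) = 3.5319
SS = 1.96 * 24.5167 * 3.5319 = 169.7180

169.7180 units


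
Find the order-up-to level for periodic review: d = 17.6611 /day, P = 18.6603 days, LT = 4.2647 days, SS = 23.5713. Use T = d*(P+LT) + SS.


P + LT = 22.9250
d*(P+LT) = 17.6611 * 22.9250 = 404.8807
T = 404.8807 + 23.5713 = 428.4520

428.4520 units


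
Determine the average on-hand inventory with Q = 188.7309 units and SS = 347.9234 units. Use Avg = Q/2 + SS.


Q/2 = 94.3654
Avg = 94.3654 + 347.9234 = 442.2889

442.2889 units


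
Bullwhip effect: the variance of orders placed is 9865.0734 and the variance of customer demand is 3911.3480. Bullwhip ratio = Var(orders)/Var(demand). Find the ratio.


BW = 9865.0734 / 3911.3480 = 2.5222

2.5222


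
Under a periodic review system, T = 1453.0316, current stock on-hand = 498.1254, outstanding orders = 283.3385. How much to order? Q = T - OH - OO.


Inventory position = OH + OO = 498.1254 + 283.3385 = 781.4639
Q = 1453.0316 - 781.4639 = 671.5677

671.5677 units
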